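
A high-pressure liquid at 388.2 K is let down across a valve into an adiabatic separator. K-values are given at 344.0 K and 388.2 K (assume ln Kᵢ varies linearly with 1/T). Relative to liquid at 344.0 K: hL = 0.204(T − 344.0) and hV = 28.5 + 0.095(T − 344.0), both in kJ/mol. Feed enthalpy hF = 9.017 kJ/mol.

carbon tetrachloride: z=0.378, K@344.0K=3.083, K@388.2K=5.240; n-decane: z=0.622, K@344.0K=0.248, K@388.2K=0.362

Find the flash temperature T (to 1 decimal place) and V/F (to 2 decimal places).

Adiabatic flash: solve Rachford–Rice at each trial T, then check hF = ψ·hV(T) + (1−ψ)·hL(T).
  T = 344.0 K: K = (3.083, 0.248), RR gives ψ = 0.204, H_out = 5.815 kJ/mol
  T = 388.2 K: K = (5.240, 0.362), RR gives ψ = 0.446, H_out = 19.574 kJ/mol
  T = 366.1 K: K = (4.084, 0.303), RR gives ψ = 0.341, H_out = 13.398 kJ/mol
  T = 355.1 K: K = (3.566, 0.275), RR gives ψ = 0.279, H_out = 9.881 kJ/mol
  T = 349.6 K: K = (3.322, 0.262), RR gives ψ = 0.244, H_out = 7.947 kJ/mol
  T = 352.4 K: K = (3.445, 0.268), RR gives ψ = 0.262, H_out = 8.949 kJ/mol
  T = 353.8 K: K = (3.508, 0.272), RR gives ψ = 0.271, H_out = 9.436 kJ/mol
Linear interpolation between T = 352.4 (H_out = 8.949) and T = 353.8 (H_out = 9.436) on hF = 9.017 gives T ≈ 352.6 K, at which ψ = 0.26.

T = 352.6 K, V/F = 0.26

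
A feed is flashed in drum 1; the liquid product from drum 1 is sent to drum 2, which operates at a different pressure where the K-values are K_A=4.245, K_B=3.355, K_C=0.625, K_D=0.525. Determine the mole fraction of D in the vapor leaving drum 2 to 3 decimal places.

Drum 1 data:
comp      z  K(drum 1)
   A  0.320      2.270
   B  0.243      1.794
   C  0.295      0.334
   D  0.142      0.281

Drum 1:
Let ψ₁ = V/F and solve Σ zᵢ(Kᵢ−1)/(1+ψ₁(Kᵢ−1)) = 0.
Check two-phase: ΣzᵢKᵢ = 1.301 > 1 and Σzᵢ/Kᵢ = 1.665 > 1, so g(0) = 0.301 > 0 and g(1) = -0.665 < 0.
Newton–Raphson from ψ₁ = 0.38:
  ψ₁ = 0.380: g = 0.0188, g' = -0.699 → ψ₁ = 0.407
Converged at ψ₁ = 0.407.
Drum-1 compositions:
  A: x = 0.211, y = 0.479
  B: x = 0.184, y = 0.330
  C: x = 0.405, y = 0.135
  D: x = 0.201, y = 0.056
Drum-2 feed = drum-1 liquid: z₂ = (0.2110, 0.1837, 0.4046, 0.2007).
Drum 2:
Rachford–Rice: g(ψ₂) = Σ zᵢ(Kᵢ−1)/(1+ψ₂(Kᵢ−1)) = 0.
Feasibility: ΣzᵢKᵢ = 1.870, Σzᵢ/Kᵢ = 1.134 — both > 1, two phases present.
Newton iteration, ψ₂⁰ = 0.54:
  ψ₂ = 0.540: g = 0.1207, g' = -0.662 → ψ₂ = 0.722
  ψ₂ = 0.722: g = 0.0117, g' = -0.550 → ψ₂ = 0.743
  ψ₂ = 0.743: g = 0.0001, g' = -0.543 → ψ₂ = 0.744
Converged at ψ₂ = 0.744.
  A: x = 0.062, y = 0.262
  B: x = 0.067, y = 0.224
  C: x = 0.561, y = 0.351
  D: x = 0.310, y = 0.163

y_D (drum 2) = 0.163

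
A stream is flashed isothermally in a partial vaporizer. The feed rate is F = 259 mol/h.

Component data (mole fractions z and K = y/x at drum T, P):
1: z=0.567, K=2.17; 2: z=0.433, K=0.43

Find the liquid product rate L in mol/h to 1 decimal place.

L = 97.2 mol/h

Newton–Raphson from ψ = 0.5:
  ψ = 0.500: g = 0.0734, g' = -0.584 → ψ = 0.626
  ψ = 0.626: g = -0.0006, g' = -0.599 → ψ = 0.625
Converged at ψ = 0.625.
Then V = ψ·F = 0.6247·259 = 161.8 mol/h and L = F − V = 97.2 mol/h.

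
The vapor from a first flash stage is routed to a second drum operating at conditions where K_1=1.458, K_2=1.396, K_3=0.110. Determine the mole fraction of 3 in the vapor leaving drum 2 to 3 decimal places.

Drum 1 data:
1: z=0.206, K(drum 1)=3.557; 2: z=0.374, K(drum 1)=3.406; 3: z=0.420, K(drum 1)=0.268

y_3 (drum 2) = 0.035

Drum 1:
Material balance + equilibrium reduce to Σ zᵢ(Kᵢ−1)/(1+ψ₁(Kᵢ−1)) = 0.
Check two-phase: ΣzᵢKᵢ = 2.119 > 1 and Σzᵢ/Kᵢ = 1.735 > 1, so g(0) = 1.119 > 0 and g(1) = -0.735 < 0.
Newton iteration, ψ₁⁰ = 0.7:
  ψ₁ = 0.700: g = -0.1065, g' = -1.420 → ψ₁ = 0.625
  ψ₁ = 0.625: g = -0.0046, g' = -1.310 → ψ₁ = 0.622
Converged at ψ₁ = 0.622.
Drum-1 compositions:
  1: x = 0.080, y = 0.283
  2: x = 0.150, y = 0.510
  3: x = 0.771, y = 0.207
Drum-2 feed = drum-1 vapor: z₂ = (0.2830, 0.5105, 0.2065).
Drum 2:
Rachford–Rice: g(ψ₂) = Σ zᵢ(Kᵢ−1)/(1+ψ₂(Kᵢ−1)) = 0.
Check two-phase: ΣzᵢKᵢ = 1.148 > 1 and Σzᵢ/Kᵢ = 2.437 > 1, so g(0) = 0.148 > 0 and g(1) = -1.437 < 0.
Iterate (Newton) starting at ψ₂ = 0.5:
  ψ₂ = 0.500: g = -0.0570, g' = -0.626 → ψ₂ = 0.409
  ψ₂ = 0.409: g = -0.0059, g' = -0.506 → ψ₂ = 0.397
Converged at ψ₂ = 0.397.
  1: x = 0.239, y = 0.349
  2: x = 0.441, y = 0.616
  3: x = 0.319, y = 0.035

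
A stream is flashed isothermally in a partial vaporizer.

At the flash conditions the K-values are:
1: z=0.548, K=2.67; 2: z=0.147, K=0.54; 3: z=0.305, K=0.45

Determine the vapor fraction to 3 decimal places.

ψ = 0.777

Rachford–Rice: g(ψ) = Σ zᵢ(Kᵢ−1)/(1+ψ(Kᵢ−1)) = 0.
Feasibility: ΣzᵢKᵢ = 1.680, Σzᵢ/Kᵢ = 1.155 — both > 1, two phases present.
Newton–Raphson from ψ = 0.62:
  ψ = 0.620: g = 0.1005, g' = -0.642 → ψ = 0.776
  ψ = 0.776: g = 0.0005, g' = -0.646 → ψ = 0.777
Converged at ψ = 0.777.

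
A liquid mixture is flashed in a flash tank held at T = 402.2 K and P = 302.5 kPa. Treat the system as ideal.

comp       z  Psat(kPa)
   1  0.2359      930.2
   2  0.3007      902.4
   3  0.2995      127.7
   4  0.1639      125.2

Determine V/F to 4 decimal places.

Raoult's law: Kᵢ = Pᵢˢᵃᵗ/P = Pᵢˢᵃᵗ/302.5.
  K_1 = 930.2/302.5 = 3.075041, K_2 = 902.4/302.5 = 2.983140, K_3 = 127.7/302.5 = 0.422149, K_4 = 125.2/302.5 = 0.413884
Newton iteration, V/F⁰ = 0.39:
  V/F = 0.3900: g = 0.25887, g' = -0.9476 → V/F = 0.6632
  V/F = 0.6632: g = 0.02584, g' = -0.8141 → V/F = 0.6949
  V/F = 0.6949: g = -0.00007, g' = -0.8190 → V/F = 0.6948
Converged at V/F = 0.6948.

V/F = 0.6948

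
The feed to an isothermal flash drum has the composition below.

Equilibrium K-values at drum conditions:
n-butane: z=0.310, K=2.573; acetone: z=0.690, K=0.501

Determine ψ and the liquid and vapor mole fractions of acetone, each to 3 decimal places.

Let ψ = V/F and solve Σ zᵢ(Kᵢ−1)/(1+ψ(Kᵢ−1)) = 0.
Feasibility: ΣzᵢKᵢ = 1.143, Σzᵢ/Kᵢ = 1.498 — both > 1, two phases present.
Newton–Raphson from ψ = 0.56:
  ψ = 0.560: g = -0.2186, g' = -0.548 → ψ = 0.161
  ψ = 0.161: g = 0.0147, g' = -0.692 → ψ = 0.182
  ψ = 0.182: g = 0.0002, g' = -0.671 → ψ = 0.183
Converged at ψ = 0.183.
Compositions from xᵢ = zᵢ/(1+ψ(Kᵢ−1)), yᵢ = Kᵢxᵢ:
  n-butane: x = 0.241, y = 0.620
  acetone: x = 0.759, y = 0.380

ψ = 0.183, x_acetone = 0.759, y_acetone = 0.380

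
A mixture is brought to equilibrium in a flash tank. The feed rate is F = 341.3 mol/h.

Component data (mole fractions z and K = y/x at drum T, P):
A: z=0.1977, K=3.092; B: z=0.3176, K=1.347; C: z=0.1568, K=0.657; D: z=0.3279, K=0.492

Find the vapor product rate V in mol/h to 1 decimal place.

Material balance + equilibrium reduce to Σ zᵢ(Kᵢ−1)/(1+V/F(Kᵢ−1)) = 0.
Check two-phase: ΣzᵢKᵢ = 1.3034 > 1 and Σzᵢ/Kᵢ = 1.2048 > 1, so g(0) = 0.3034 > 0 and g(1) = -0.2048 < 0.
Iterate (Newton) starting at V/F = 0.5:
  V/F = 0.5000: g = 0.00785, g' = -0.4134 → V/F = 0.5190
  V/F = 0.5190: g = 0.00004, g' = -0.4097 → V/F = 0.5191
Converged at V/F = 0.5191.
Then V = V/F·F = 0.5191·341.3 = 177.2 mol/h and L = F − V = 164.1 mol/h.

V = 177.2 mol/h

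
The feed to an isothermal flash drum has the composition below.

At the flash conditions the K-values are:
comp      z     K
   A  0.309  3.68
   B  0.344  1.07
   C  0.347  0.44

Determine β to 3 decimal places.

Newton–Raphson from β = 0.4:
  β = 0.400: g = 0.1727, g' = -0.699 → β = 0.647
  β = 0.647: g = 0.0212, g' = -0.566 → β = 0.684
  β = 0.684: g = 0.0001, g' = -0.564 → β = 0.685
Converged at β = 0.685.

β = 0.685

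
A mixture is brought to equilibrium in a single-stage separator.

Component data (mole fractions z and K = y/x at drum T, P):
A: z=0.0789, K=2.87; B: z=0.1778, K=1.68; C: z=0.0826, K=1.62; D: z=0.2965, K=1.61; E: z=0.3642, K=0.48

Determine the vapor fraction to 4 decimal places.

ψ = 0.7259

Let ψ = V/F and solve Σ zᵢ(Kᵢ−1)/(1+ψ(Kᵢ−1)) = 0.
g(0) = ΣzᵢKᵢ − 1 = 0.3111 and g(1) = 1 − Σzᵢ/Kᵢ = -0.1272, so a root lies in (0, 1).
Newton–Raphson from ψ = 0.5:
  ψ = 0.5000: g = 0.08824, g' = -0.3826 → ψ = 0.7306
  ψ = 0.7306: g = -0.00194, g' = -0.4099 → ψ = 0.7259
Converged at ψ = 0.7259.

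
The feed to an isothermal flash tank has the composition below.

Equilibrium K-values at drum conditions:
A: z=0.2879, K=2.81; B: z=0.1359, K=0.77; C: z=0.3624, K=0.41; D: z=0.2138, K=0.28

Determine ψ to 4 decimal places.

Rachford–Rice: g(ψ) = Σ zᵢ(Kᵢ−1)/(1+ψ(Kᵢ−1)) = 0.
Feasibility: ΣzᵢKᵢ = 1.1221, Σzᵢ/Kᵢ = 1.9264 — both > 1, two phases present.
Newton–Raphson from ψ = 0.5:
  ψ = 0.5000: g = -0.30559, g' = -0.7935 → ψ = 0.1149
  ψ = 0.1149: g = 0.00211, g' = -0.9309 → ψ = 0.1172
Converged at ψ = 0.1172.

ψ = 0.1172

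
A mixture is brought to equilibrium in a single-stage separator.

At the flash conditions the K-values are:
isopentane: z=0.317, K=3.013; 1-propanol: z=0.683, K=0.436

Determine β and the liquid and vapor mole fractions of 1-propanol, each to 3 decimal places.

Rachford–Rice: g(β) = Σ zᵢ(Kᵢ−1)/(1+β(Kᵢ−1)) = 0.
Feasibility: ΣzᵢKᵢ = 1.253, Σzᵢ/Kᵢ = 1.672 — both > 1, two phases present.
Binary case is linear: z₁(K₁−1)(1+β(K₂−1)) + z₂(K₂−1)(1+β(K₁−1)) = 0
⇒ β = [z₁(K₁−1)+z₂(K₂−1)] / [−(K₁−1)(K₂−1)] = 0.2529/1.1353 = 0.223
Compositions from xᵢ = zᵢ/(1+β(Kᵢ−1)), yᵢ = Kᵢxᵢ:
  isopentane: x = 0.219, y = 0.659
  1-propanol: x = 0.781, y = 0.341

β = 0.223, x_1-propanol = 0.781, y_1-propanol = 0.341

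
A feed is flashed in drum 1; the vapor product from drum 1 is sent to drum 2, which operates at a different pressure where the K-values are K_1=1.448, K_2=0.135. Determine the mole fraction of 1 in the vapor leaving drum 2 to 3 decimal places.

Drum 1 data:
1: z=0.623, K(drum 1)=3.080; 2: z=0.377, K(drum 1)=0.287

Drum 1:
Material balance + equilibrium reduce to Σ zᵢ(Kᵢ−1)/(1+ψ₁(Kᵢ−1)) = 0.
Check two-phase: ΣzᵢKᵢ = 2.027 > 1 and Σzᵢ/Kᵢ = 1.516 > 1, so g(0) = 1.027 > 0 and g(1) = -0.516 < 0.
Binary case is linear: z₁(K₁−1)(1+ψ₁(K₂−1)) + z₂(K₂−1)(1+ψ₁(K₁−1)) = 0
⇒ ψ₁ = [z₁(K₁−1)+z₂(K₂−1)] / [−(K₁−1)(K₂−1)] = 1.0270/1.4830 = 0.693
Drum-1 compositions:
  1: x = 0.255, y = 0.786
  2: x = 0.745, y = 0.214
Drum-2 feed = drum-1 vapor: z₂ = (0.7863, 0.2137).
Drum 2:
Let ψ₂ = V/F and solve Σ zᵢ(Kᵢ−1)/(1+ψ₂(Kᵢ−1)) = 0.
Feasibility: ΣzᵢKᵢ = 1.167, Σzᵢ/Kᵢ = 2.126 — both > 1, two phases present.
Binary case is linear: z₁(K₁−1)(1+ψ₂(K₂−1)) + z₂(K₂−1)(1+ψ₂(K₁−1)) = 0
⇒ ψ₂ = [z₁(K₁−1)+z₂(K₂−1)] / [−(K₁−1)(K₂−1)] = 0.1674/0.3875 = 0.432
  1: x = 0.659, y = 0.954
  2: x = 0.341, y = 0.046

y_1 (drum 2) = 0.954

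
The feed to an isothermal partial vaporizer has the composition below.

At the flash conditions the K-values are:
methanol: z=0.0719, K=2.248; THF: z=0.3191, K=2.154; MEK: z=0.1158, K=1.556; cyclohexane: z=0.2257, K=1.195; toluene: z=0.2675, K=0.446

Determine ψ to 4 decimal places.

ψ = 0.9160

Newton iteration, ψ⁰ = 0.47:
  ψ = 0.4700: g = 0.18630, g' = -0.4029 → ψ = 0.9324
  ψ = 0.9324: g = -0.00804, g' = -0.4955 → ψ = 0.9162
  ψ = 0.9162: g = -0.00008, g' = -0.4852 → ψ = 0.9160
Converged at ψ = 0.9160.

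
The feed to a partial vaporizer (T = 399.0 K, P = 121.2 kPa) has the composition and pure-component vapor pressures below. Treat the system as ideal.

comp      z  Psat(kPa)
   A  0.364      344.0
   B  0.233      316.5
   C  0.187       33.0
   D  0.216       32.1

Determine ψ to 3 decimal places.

ψ = 0.585

Raoult's law: Kᵢ = Pᵢˢᵃᵗ/P = Pᵢˢᵃᵗ/121.2.
  K_A = 344.0/121.2 = 2.83828, K_B = 316.5/121.2 = 2.61139, K_C = 33.0/121.2 = 0.27228, K_D = 32.1/121.2 = 0.26485
Material balance + equilibrium reduce to Σ zᵢ(Kᵢ−1)/(1+ψ(Kᵢ−1)) = 0.
Check two-phase: ΣzᵢKᵢ = 1.750 > 1 and Σzᵢ/Kᵢ = 1.720 > 1, so g(0) = 0.750 > 0 and g(1) = -0.720 < 0.
Newton–Raphson from ψ = 0.5:
  ψ = 0.500: g = 0.0916, g' = -1.056 → ψ = 0.587
  ψ = 0.587: g = -0.0018, g' = -1.107 → ψ = 0.585
Converged at ψ = 0.585.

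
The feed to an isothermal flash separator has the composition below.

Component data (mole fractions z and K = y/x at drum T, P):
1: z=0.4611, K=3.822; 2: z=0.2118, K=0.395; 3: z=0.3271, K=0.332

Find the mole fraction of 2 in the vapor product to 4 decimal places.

Rachford–Rice: g(ψ) = Σ zᵢ(Kᵢ−1)/(1+ψ(Kᵢ−1)) = 0.
Feasibility: ΣzᵢKᵢ = 1.9546, Σzᵢ/Kᵢ = 1.6421 — both > 1, two phases present.
Iterate (Newton) starting at ψ = 0.5:
  ψ = 0.5000: g = 0.02791, g' = -1.1201 → ψ = 0.5249
  ψ = 0.5249: g = 0.00015, g' = -1.1090 → ψ = 0.5250
Converged at ψ = 0.5250.
Compositions from xᵢ = zᵢ/(1+ψ(Kᵢ−1)), yᵢ = Kᵢxᵢ:
  1: x = 0.1858, y = 0.7101
  2: x = 0.3104, y = 0.1226
  3: x = 0.5038, y = 0.1673

y_2 = 0.1226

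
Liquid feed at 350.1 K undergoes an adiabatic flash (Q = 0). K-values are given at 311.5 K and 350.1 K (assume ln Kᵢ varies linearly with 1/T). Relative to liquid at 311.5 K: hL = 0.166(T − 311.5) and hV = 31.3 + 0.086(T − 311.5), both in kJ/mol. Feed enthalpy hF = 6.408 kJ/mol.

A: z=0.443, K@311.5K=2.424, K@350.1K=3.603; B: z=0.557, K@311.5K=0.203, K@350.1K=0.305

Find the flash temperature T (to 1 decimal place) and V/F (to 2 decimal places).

Adiabatic flash: solve Rachford–Rice at each trial T, then check hF = ψ·hV(T) + (1−ψ)·hL(T).
  T = 311.5 K: K = (2.424, 0.203), RR gives ψ = 0.165, H_out = 5.155 kJ/mol
  T = 350.1 K: K = (3.603, 0.305), RR gives ψ = 0.423, H_out = 18.353 kJ/mol
  T = 330.8 K: K = (2.990, 0.252), RR gives ψ = 0.312, H_out = 12.492 kJ/mol
  T = 321.1 K: K = (2.699, 0.227), RR gives ψ = 0.245, H_out = 9.075 kJ/mol
  T = 316.3 K: K = (2.560, 0.215), RR gives ψ = 0.207, H_out = 7.198 kJ/mol
  T = 313.9 K: K = (2.492, 0.209), RR gives ψ = 0.186, H_out = 6.199 kJ/mol
Linear interpolation between T = 313.9 (H_out = 6.199) and T = 316.3 (H_out = 7.198) on hF = 6.408 gives T ≈ 314.4 K, at which ψ = 0.19.

T = 314.4 K, V/F = 0.19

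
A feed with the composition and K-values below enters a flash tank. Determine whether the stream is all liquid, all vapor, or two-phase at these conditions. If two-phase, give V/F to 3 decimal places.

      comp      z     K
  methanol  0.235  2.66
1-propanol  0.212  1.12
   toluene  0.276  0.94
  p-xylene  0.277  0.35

two-phase, V/F = 0.397

ΣzᵢKᵢ = 1.219; Σzᵢ/Kᵢ = 1.363.
Both exceed 1, so a two-phase solution exists.
Material balance + equilibrium reduce to Σ zᵢ(Kᵢ−1)/(1+ψ(Kᵢ−1)) = 0.
Newton–Raphson from ψ = 0.5:
  ψ = 0.500: g = -0.0466, g' = -0.454 → ψ = 0.397
Converged at ψ = 0.397.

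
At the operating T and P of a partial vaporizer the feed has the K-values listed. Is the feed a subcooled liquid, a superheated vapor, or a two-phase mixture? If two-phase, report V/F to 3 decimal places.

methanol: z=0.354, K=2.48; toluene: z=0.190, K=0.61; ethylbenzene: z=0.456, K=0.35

two-phase, V/F = 0.178

ΣzᵢKᵢ = 1.153; Σzᵢ/Kᵢ = 1.757.
Both exceed 1, so a two-phase solution exists.
Material balance + equilibrium reduce to Σ zᵢ(Kᵢ−1)/(1+ψ(Kᵢ−1)) = 0.
Newton–Raphson from ψ = 0.66:
  ψ = 0.660: g = -0.3538, g' = -0.842 → ψ = 0.240
  ψ = 0.240: g = -0.0461, g' = -0.728 → ψ = 0.176
  ψ = 0.176: g = 0.0011, g' = -0.767 → ψ = 0.178
Converged at ψ = 0.178.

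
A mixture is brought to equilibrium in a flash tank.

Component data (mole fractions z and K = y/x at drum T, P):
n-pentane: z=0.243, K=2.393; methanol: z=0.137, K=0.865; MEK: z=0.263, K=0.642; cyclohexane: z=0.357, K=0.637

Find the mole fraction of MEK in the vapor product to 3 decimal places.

Rachford–Rice: g(β) = Σ zᵢ(Kᵢ−1)/(1+β(Kᵢ−1)) = 0.
Check two-phase: ΣzᵢKᵢ = 1.096 > 1 and Σzᵢ/Kᵢ = 1.230 > 1, so g(0) = 0.096 > 0 and g(1) = -0.230 < 0.
Newton–Raphson from β = 0.5:
  β = 0.500: g = -0.0933, g' = -0.287 → β = 0.175
  β = 0.175: g = 0.0145, g' = -0.400 → β = 0.211
  β = 0.211: g = 0.0004, g' = -0.379 → β = 0.212
Converged at β = 0.212.
Compositions from xᵢ = zᵢ/(1+β(Kᵢ−1)), yᵢ = Kᵢxᵢ:
  n-pentane: x = 0.188, y = 0.449
  methanol: x = 0.141, y = 0.122
  MEK: x = 0.285, y = 0.183
  cyclohexane: x = 0.387, y = 0.246

y_MEK = 0.183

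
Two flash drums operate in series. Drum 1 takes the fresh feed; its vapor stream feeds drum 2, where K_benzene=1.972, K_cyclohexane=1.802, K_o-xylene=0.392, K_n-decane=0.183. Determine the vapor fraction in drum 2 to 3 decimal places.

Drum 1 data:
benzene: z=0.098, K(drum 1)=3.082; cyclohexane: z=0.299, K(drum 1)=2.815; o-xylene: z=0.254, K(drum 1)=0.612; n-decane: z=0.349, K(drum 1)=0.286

Drum 1:
Rachford–Rice: g(ψ₁) = Σ zᵢ(Kᵢ−1)/(1+ψ₁(Kᵢ−1)) = 0.
g(0) = ΣzᵢKᵢ − 1 = 0.399 and g(1) = 1 − Σzᵢ/Kᵢ = -0.773, so a root lies in (0, 1).
Iterate (Newton) starting at ψ₁ = 0.35:
  ψ₁ = 0.350: g = 0.0037, g' = -0.878 → ψ₁ = 0.354
Converged at ψ₁ = 0.354.
Drum-1 compositions:
  benzene: x = 0.056, y = 0.174
  cyclohexane: x = 0.182, y = 0.512
  o-xylene: x = 0.294, y = 0.180
  n-decane: x = 0.467, y = 0.134
Drum-2 feed = drum-1 vapor: z₂ = (0.1738, 0.5123, 0.1802, 0.1336).
Drum 2:
Iterate (Newton) starting at ψ₂ = 0.5:
  ψ₂ = 0.500: g = 0.0650, g' = -0.635 → ψ₂ = 0.602
  ψ₂ = 0.602: g = -0.0043, g' = -0.727 → ψ₂ = 0.597
Converged at ψ₂ = 0.597.
  benzene: x = 0.110, y = 0.217
  cyclohexane: x = 0.347, y = 0.624
  o-xylene: x = 0.283, y = 0.111
  n-decane: x = 0.261, y = 0.048

V/F (drum 2) = 0.597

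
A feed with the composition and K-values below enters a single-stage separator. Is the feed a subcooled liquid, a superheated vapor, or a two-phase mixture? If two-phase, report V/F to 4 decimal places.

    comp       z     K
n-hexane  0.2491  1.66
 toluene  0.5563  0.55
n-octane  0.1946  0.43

subcooled liquid

ΣzᵢKᵢ = 0.8031; Σzᵢ/Kᵢ = 1.6141.
Since ΣzᵢKᵢ < 1 the mixture is below its bubble point — single liquid phase.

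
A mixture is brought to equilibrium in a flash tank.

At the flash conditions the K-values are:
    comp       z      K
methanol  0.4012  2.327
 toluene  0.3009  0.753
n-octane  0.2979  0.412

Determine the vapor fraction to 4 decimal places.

ψ = 0.4736

Iterate (Newton) starting at ψ = 0.48:
  ψ = 0.4800: g = -0.00313, g' = -0.4872 → ψ = 0.4736
Converged at ψ = 0.4736.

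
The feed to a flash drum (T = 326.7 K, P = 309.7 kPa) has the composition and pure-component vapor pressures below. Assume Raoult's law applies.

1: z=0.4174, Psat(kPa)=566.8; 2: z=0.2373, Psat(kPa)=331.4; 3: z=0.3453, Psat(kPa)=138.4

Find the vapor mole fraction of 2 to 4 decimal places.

Raoult's law: Kᵢ = Pᵢˢᵃᵗ/P = Pᵢˢᵃᵗ/309.7.
  K_1 = 566.8/309.7 = 1.830158, K_2 = 331.4/309.7 = 1.070068, K_3 = 138.4/309.7 = 0.446884
Material balance + equilibrium reduce to Σ zᵢ(Kᵢ−1)/(1+ψ(Kᵢ−1)) = 0.
Check two-phase: ΣzᵢKᵢ = 1.1721 > 1 and Σzᵢ/Kᵢ = 1.2225 > 1, so g(0) = 0.1721 > 0 and g(1) = -0.2225 < 0.
Newton iteration, ψ⁰ = 0.5:
  ψ = 0.5000: g = -0.00307, g' = -0.3466 → ψ = 0.4911
Converged at ψ = 0.4911.
Compositions from xᵢ = zᵢ/(1+ψ(Kᵢ−1)), yᵢ = Kᵢxᵢ:
  1: x = 0.2965, y = 0.5427
  2: x = 0.2294, y = 0.2455
  3: x = 0.4741, y = 0.2119

y_2 = 0.2455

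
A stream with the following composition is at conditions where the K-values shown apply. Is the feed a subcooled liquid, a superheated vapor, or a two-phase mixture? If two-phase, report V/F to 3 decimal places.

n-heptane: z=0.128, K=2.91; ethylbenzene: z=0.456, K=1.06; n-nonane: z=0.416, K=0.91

ΣzᵢKᵢ = 1.234; Σzᵢ/Kᵢ = 0.931.
Since Σzᵢ/Kᵢ < 1 the mixture is above its dew point — single vapor phase.

superheated vapor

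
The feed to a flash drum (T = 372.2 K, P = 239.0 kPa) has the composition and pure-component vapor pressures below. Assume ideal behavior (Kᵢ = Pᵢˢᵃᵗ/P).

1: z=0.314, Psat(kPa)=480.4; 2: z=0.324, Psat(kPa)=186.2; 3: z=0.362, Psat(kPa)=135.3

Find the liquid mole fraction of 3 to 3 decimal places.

x_3 = 0.407

Raoult's law: Kᵢ = Pᵢˢᵃᵗ/P = Pᵢˢᵃᵗ/239.0.
  K_1 = 480.4/239.0 = 2.01004, K_2 = 186.2/239.0 = 0.77908, K_3 = 135.3/239.0 = 0.56611
Iterate (Newton) starting at ψ = 0.5:
  ψ = 0.500: g = -0.0703, g' = -0.273 → ψ = 0.242
  ψ = 0.242: g = 0.0037, g' = -0.310 → ψ = 0.254
Converged at ψ = 0.254.
Compositions from xᵢ = zᵢ/(1+ψ(Kᵢ−1)), yᵢ = Kᵢxᵢ:
  1: x = 0.250, y = 0.502
  2: x = 0.343, y = 0.267
  3: x = 0.407, y = 0.230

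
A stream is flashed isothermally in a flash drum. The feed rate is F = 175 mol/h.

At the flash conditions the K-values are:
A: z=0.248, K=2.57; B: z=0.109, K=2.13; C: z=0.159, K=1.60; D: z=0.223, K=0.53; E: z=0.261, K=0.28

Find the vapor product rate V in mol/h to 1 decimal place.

V = 72.1 mol/h

Rachford–Rice: g(ψ) = Σ zᵢ(Kᵢ−1)/(1+ψ(Kᵢ−1)) = 0.
Feasibility: ΣzᵢKᵢ = 1.315, Σzᵢ/Kᵢ = 1.600 — both > 1, two phases present.
Newton iteration, ψ⁰ = 0.61:
  ψ = 0.610: g = -0.1404, g' = -0.766 → ψ = 0.427
  ψ = 0.427: g = -0.0102, g' = -0.678 → ψ = 0.412
Converged at ψ = 0.412.
Then V = ψ·F = 0.4117·175 = 72.1 mol/h and L = F − V = 102.9 mol/h.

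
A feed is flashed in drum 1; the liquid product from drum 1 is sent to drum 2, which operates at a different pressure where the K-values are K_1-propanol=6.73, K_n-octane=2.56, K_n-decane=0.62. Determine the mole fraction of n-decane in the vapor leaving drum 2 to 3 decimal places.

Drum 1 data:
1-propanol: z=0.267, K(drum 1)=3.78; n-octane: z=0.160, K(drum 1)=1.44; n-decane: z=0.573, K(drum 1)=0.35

y_n-decane (drum 2) = 0.548

Drum 1:
Material balance + equilibrium reduce to Σ zᵢ(Kᵢ−1)/(1+ψ₁(Kᵢ−1)) = 0.
Feasibility: ΣzᵢKᵢ = 1.440, Σzᵢ/Kᵢ = 1.819 — both > 1, two phases present.
Newton–Raphson from ψ₁ = 0.5:
  ψ₁ = 0.500: g = -0.1835, g' = -0.913 → ψ₁ = 0.299
  ψ₁ = 0.299: g = 0.0052, g' = -1.012 → ψ₁ = 0.304
Converged at ψ₁ = 0.304.
Drum-1 compositions:
  1-propanol: x = 0.145, y = 0.547
  n-octane: x = 0.141, y = 0.203
  n-decane: x = 0.714, y = 0.250
Drum-2 feed = drum-1 liquid: z₂ = (0.1447, 0.1411, 0.7142).
Drum 2:
Material balance + equilibrium reduce to Σ zᵢ(Kᵢ−1)/(1+ψ₂(Kᵢ−1)) = 0.
Check two-phase: ΣzᵢKᵢ = 1.778 > 1 and Σzᵢ/Kᵢ = 1.229 > 1, so g(0) = 0.778 > 0 and g(1) = -0.229 < 0.
Iterate (Newton) starting at ψ₂ = 0.45:
  ψ₂ = 0.450: g = 0.0336, g' = -0.640 → ψ₂ = 0.503
  ψ₂ = 0.503: g = 0.0016, g' = -0.581 → ψ₂ = 0.505
Converged at ψ₂ = 0.505.
  1-propanol: x = 0.037, y = 0.250
  n-octane: x = 0.079, y = 0.202
  n-decane: x = 0.884, y = 0.548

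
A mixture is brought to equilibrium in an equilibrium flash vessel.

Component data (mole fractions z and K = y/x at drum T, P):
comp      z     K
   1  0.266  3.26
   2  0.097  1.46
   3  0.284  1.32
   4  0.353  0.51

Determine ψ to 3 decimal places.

ψ = 0.879

Let ψ = V/F and solve Σ zᵢ(Kᵢ−1)/(1+ψ(Kᵢ−1)) = 0.
Check two-phase: ΣzᵢKᵢ = 1.564 > 1 and Σzᵢ/Kᵢ = 1.055 > 1, so g(0) = 0.564 > 0 and g(1) = -0.055 < 0.
Newton–Raphson from ψ = 0.61:
  ψ = 0.610: g = 0.1169, g' = -0.445 → ψ = 0.872
  ψ = 0.872: g = 0.0030, g' = -0.441 → ψ = 0.879
Converged at ψ = 0.879.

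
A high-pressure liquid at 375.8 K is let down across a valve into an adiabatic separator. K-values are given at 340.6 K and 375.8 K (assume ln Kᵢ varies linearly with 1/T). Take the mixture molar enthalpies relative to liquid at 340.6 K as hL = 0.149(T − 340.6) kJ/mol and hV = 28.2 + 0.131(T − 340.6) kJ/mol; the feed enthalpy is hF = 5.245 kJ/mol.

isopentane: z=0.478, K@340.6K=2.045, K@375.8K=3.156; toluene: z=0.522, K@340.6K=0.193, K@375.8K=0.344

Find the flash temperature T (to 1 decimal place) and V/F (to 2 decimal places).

Adiabatic flash: solve Rachford–Rice at each trial T, then check hF = ψ·hV(T) + (1−ψ)·hL(T).
  T = 340.6 K: K = (2.045, 0.193), RR gives ψ = 0.093, H_out = 2.617 kJ/mol
  T = 375.8 K: K = (3.156, 0.344), RR gives ψ = 0.487, H_out = 18.657 kJ/mol
  T = 358.2 K: K = (2.568, 0.261), RR gives ψ = 0.314, H_out = 11.382 kJ/mol
  T = 349.4 K: K = (2.298, 0.225), RR gives ψ = 0.215, H_out = 7.340 kJ/mol
  T = 345.0 K: K = (2.169, 0.209), RR gives ψ = 0.158, H_out = 5.093 kJ/mol
  T = 347.2 K: K = (2.233, 0.217), RR gives ψ = 0.187, H_out = 6.241 kJ/mol
Linear interpolation between T = 345.0 (H_out = 5.093) and T = 347.2 (H_out = 6.241) on hF = 5.245 gives T ≈ 345.3 K, at which ψ = 0.16.

T = 345.3 K, V/F = 0.16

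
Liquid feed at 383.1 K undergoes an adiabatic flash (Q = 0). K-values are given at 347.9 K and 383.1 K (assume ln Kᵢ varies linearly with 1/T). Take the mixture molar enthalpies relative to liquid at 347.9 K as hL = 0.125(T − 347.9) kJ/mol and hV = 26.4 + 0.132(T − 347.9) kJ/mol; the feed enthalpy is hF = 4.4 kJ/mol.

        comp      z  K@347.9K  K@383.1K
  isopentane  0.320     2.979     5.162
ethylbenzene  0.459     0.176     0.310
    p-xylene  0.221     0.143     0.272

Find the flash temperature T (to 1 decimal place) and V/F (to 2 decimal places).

T = 357.1 K, V/F = 0.12

Adiabatic flash: solve Rachford–Rice at each trial T, then check hF = ψ·hV(T) + (1−ψ)·hL(T).
  T = 347.9 K: K = (2.979, 0.176, 0.143), RR gives ψ = 0.040, H_out = 1.049 kJ/mol
  T = 383.1 K: K = (5.162, 0.310, 0.272), RR gives ψ = 0.292, H_out = 12.185 kJ/mol
  T = 365.5 K: K = (3.974, 0.237, 0.200), RR gives ψ = 0.184, H_out = 7.084 kJ/mol
  T = 356.7 K: K = (3.453, 0.205, 0.170), RR gives ψ = 0.120, H_out = 4.263 kJ/mol
  T = 361.1 K: K = (3.707, 0.220, 0.185), RR gives ψ = 0.153, H_out = 5.710 kJ/mol
  T = 358.9 K: K = (3.579, 0.213, 0.177), RR gives ψ = 0.137, H_out = 4.997 kJ/mol
Linear interpolation between T = 356.7 (H_out = 4.263) and T = 358.9 (H_out = 4.997) on hF = 4.4 gives T ≈ 357.1 K, at which ψ = 0.12.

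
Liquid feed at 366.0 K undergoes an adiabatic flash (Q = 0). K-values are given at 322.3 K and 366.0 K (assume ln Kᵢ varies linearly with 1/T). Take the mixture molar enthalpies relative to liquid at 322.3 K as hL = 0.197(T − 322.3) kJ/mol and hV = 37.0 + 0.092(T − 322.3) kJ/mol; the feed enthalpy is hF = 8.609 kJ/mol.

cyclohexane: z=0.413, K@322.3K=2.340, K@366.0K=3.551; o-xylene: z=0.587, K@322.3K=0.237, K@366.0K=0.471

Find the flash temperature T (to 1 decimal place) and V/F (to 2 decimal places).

T = 330.7 K, V/F = 0.19

Adiabatic flash: solve Rachford–Rice at each trial T, then check hF = ψ·hV(T) + (1−ψ)·hL(T).
  T = 322.3 K: K = (2.340, 0.237), RR gives ψ = 0.103, H_out = 3.819 kJ/mol
  T = 366.0 K: K = (3.551, 0.471), RR gives ψ = 0.551, H_out = 26.455 kJ/mol
  T = 344.1 K: K = (2.920, 0.341), RR gives ψ = 0.321, H_out = 15.441 kJ/mol
  T = 333.2 K: K = (2.623, 0.286), RR gives ψ = 0.217, H_out = 9.923 kJ/mol
  T = 327.8 K: K = (2.481, 0.261), RR gives ψ = 0.163, H_out = 7.005 kJ/mol
  T = 330.5 K: K = (2.552, 0.273), RR gives ψ = 0.190, H_out = 8.486 kJ/mol
  T = 331.9 K: K = (2.589, 0.280), RR gives ψ = 0.204, H_out = 9.236 kJ/mol
Linear interpolation between T = 330.5 (H_out = 8.486) and T = 331.9 (H_out = 9.236) on hF = 8.609 gives T ≈ 330.7 K, at which ψ = 0.19.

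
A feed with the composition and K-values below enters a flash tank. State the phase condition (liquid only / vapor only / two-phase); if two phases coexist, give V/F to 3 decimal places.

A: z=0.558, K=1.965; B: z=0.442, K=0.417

two-phase, V/F = 0.499

ΣzᵢKᵢ = 1.281; Σzᵢ/Kᵢ = 1.344.
Both exceed 1, so a two-phase solution exists.
Rachford–Rice: g(ψ) = Σ zᵢ(Kᵢ−1)/(1+ψ(Kᵢ−1)) = 0.
Newton–Raphson from ψ = 0.63:
  ψ = 0.630: g = -0.0724, g' = -0.576 → ψ = 0.504
  ψ = 0.504: g = -0.0028, g' = -0.537 → ψ = 0.499
Converged at ψ = 0.499.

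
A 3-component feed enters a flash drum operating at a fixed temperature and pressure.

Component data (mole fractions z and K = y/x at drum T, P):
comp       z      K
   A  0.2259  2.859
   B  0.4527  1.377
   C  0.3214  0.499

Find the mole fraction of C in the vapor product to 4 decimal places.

Material balance + equilibrium reduce to Σ zᵢ(Kᵢ−1)/(1+β(Kᵢ−1)) = 0.
g(0) = ΣzᵢKᵢ − 1 = 0.4296 and g(1) = 1 − Σzᵢ/Kᵢ = -0.0519, so a root lies in (0, 1).
Newton iteration, β⁰ = 0.5:
  β = 0.5000: g = 0.14641, g' = -0.3989 → β = 0.8671
  β = 0.8671: g = 0.00471, g' = -0.4032 → β = 0.8788
  β = 0.8788: g = -0.00002, g' = -0.4063 → β = 0.8787
Converged at β = 0.8787.
Compositions from xᵢ = zᵢ/(1+β(Kᵢ−1)), yᵢ = Kᵢxᵢ:
  A: x = 0.0858, y = 0.2452
  B: x = 0.3400, y = 0.4682
  C: x = 0.5742, y = 0.2865

y_C = 0.2865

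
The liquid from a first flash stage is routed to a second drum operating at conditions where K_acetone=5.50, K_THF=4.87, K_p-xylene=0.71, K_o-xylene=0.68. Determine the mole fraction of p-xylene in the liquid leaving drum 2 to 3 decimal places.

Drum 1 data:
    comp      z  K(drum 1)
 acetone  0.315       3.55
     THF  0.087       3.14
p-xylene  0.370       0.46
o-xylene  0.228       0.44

x_p-xylene (drum 2) = 0.572

Drum 1:
Newton iteration, ψ₁⁰ = 0.5:
  ψ₁ = 0.500: g = -0.0080, g' = -0.829 → ψ₁ = 0.490
Converged at ψ₁ = 0.490.
Drum-1 compositions:
  acetone: x = 0.140, y = 0.497
  THF: x = 0.042, y = 0.133
  p-xylene: x = 0.503, y = 0.232
  o-xylene: x = 0.314, y = 0.138
Drum-2 feed = drum-1 liquid: z₂ = (0.1400, 0.0425, 0.5033, 0.3143).
Drum 2:
Iterate (Newton) starting at ψ₂ = 0.5:
  ψ₂ = 0.500: g = -0.0407, g' = -0.446 → ψ₂ = 0.409
  ψ₂ = 0.409: g = 0.0042, g' = -0.544 → ψ₂ = 0.416
  ψ₂ = 0.416: g = 0.0000, g' = -0.534 → ψ₂ = 0.417
Converged at ψ₂ = 0.417.
  acetone: x = 0.049, y = 0.268
  THF: x = 0.016, y = 0.079
  p-xylene: x = 0.572, y = 0.406
  o-xylene: x = 0.363, y = 0.247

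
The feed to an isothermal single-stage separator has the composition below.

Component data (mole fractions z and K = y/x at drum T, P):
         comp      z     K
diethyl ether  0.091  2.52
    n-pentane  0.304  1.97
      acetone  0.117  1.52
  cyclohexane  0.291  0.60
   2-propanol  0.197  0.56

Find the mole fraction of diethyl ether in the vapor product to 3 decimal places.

Rachford–Rice: g(ψ) = Σ zᵢ(Kᵢ−1)/(1+ψ(Kᵢ−1)) = 0.
Check two-phase: ΣzᵢKᵢ = 1.291 > 1 and Σzᵢ/Kᵢ = 1.104 > 1, so g(0) = 0.291 > 0 and g(1) = -0.104 < 0.
Newton iteration, ψ⁰ = 0.64:
  ψ = 0.640: g = 0.0206, g' = -0.339 → ψ = 0.701
Converged at ψ = 0.701.
Compositions from xᵢ = zᵢ/(1+ψ(Kᵢ−1)), yᵢ = Kᵢxᵢ:
  diethyl ether: x = 0.044, y = 0.111
  n-pentane: x = 0.181, y = 0.356
  acetone: x = 0.086, y = 0.130
  cyclohexane: x = 0.404, y = 0.243
  2-propanol: x = 0.285, y = 0.160

y_diethyl ether = 0.111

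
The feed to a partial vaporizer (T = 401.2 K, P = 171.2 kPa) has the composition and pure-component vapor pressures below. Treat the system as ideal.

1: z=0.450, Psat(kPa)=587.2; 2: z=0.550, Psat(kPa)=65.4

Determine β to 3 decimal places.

β = 0.502

Raoult's law: Kᵢ = Pᵢˢᵃᵗ/P = Pᵢˢᵃᵗ/171.2.
  K_1 = 587.2/171.2 = 3.42991, K_2 = 65.4/171.2 = 0.38201
Rachford–Rice: g(β) = Σ zᵢ(Kᵢ−1)/(1+β(Kᵢ−1)) = 0.
Feasibility: ΣzᵢKᵢ = 1.754, Σzᵢ/Kᵢ = 1.571 — both > 1, two phases present.
Newton iteration, β⁰ = 0.35:
  β = 0.350: g = 0.1572, g' = -1.118 → β = 0.491
  β = 0.491: g = 0.0110, g' = -0.986 → β = 0.502
Converged at β = 0.502.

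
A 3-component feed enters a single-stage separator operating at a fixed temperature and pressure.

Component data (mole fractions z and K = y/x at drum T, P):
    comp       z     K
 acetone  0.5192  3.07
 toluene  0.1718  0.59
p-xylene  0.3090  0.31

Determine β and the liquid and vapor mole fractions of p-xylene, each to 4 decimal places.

β = 0.6239, x_p-xylene = 0.5426, y_p-xylene = 0.1682

Iterate (Newton) starting at β = 0.57:
  β = 0.5700: g = 0.04968, g' = -0.9170 → β = 0.6242
  β = 0.6242: g = -0.00026, g' = -0.9295 → β = 0.6239
Converged at β = 0.6239.
Compositions from xᵢ = zᵢ/(1+β(Kᵢ−1)), yᵢ = Kᵢxᵢ:
  acetone: x = 0.2266, y = 0.6956
  toluene: x = 0.2309, y = 0.1362
  p-xylene: x = 0.5426, y = 0.1682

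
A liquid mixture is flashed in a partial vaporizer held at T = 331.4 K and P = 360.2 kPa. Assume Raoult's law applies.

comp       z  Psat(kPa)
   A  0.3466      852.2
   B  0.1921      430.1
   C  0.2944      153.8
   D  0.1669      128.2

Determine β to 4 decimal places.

β = 0.3595

Raoult's law: Kᵢ = Pᵢˢᵃᵗ/P = Pᵢˢᵃᵗ/360.2.
  K_A = 852.2/360.2 = 2.365908, K_B = 430.1/360.2 = 1.194059, K_C = 153.8/360.2 = 0.426985, K_D = 128.2/360.2 = 0.355913
Material balance + equilibrium reduce to Σ zᵢ(Kᵢ−1)/(1+β(Kᵢ−1)) = 0.
Feasibility: ΣzᵢKᵢ = 1.2345, Σzᵢ/Kᵢ = 1.4658 — both > 1, two phases present.
Newton iteration, β⁰ = 0.5:
  β = 0.5000: g = -0.07971, g' = -0.5748 → β = 0.3613
  β = 0.3613: g = -0.00103, g' = -0.5676 → β = 0.3595
Converged at β = 0.3595.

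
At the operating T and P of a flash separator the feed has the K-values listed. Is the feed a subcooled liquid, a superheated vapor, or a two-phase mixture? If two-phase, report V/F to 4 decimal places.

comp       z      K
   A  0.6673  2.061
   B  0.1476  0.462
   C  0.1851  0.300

ΣzᵢKᵢ = 1.4990; Σzᵢ/Kᵢ = 1.2603.
Both exceed 1, so a two-phase solution exists.
Let ψ = V/F and solve Σ zᵢ(Kᵢ−1)/(1+ψ(Kᵢ−1)) = 0.
Newton iteration, ψ⁰ = 0.6:
  ψ = 0.6000: g = 0.09195, g' = -0.6432 → ψ = 0.7430
  ψ = 0.7430: g = -0.00634, g' = -0.7472 → ψ = 0.7345
  ψ = 0.7345: g = -0.00004, g' = -0.7383 → ψ = 0.7344
Converged at ψ = 0.7344.

two-phase, V/F = 0.7344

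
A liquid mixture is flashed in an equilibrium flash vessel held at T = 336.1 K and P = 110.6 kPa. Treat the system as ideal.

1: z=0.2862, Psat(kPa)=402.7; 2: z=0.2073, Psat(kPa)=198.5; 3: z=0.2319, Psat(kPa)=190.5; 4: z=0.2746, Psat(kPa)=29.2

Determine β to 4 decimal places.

Raoult's law: Kᵢ = Pᵢˢᵃᵗ/P = Pᵢˢᵃᵗ/110.6.
  K_1 = 402.7/110.6 = 3.641049, K_2 = 198.5/110.6 = 1.794756, K_3 = 190.5/110.6 = 1.722423, K_4 = 29.2/110.6 = 0.264014
Newton–Raphson from β = 0.41:
  β = 0.4100: g = 0.32697, g' = -0.9118 → β = 0.7686
  β = 0.7686: g = -0.00587, g' = -1.1065 → β = 0.7633
Converged at β = 0.7633.

β = 0.7633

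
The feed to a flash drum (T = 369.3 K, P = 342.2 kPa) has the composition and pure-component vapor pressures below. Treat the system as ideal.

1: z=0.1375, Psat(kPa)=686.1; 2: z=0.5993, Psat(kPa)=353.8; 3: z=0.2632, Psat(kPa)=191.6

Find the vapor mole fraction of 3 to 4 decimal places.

y_3 = 0.1658

Raoult's law: Kᵢ = Pᵢˢᵃᵗ/P = Pᵢˢᵃᵗ/342.2.
  K_1 = 686.1/342.2 = 2.004968, K_2 = 353.8/342.2 = 1.033898, K_3 = 191.6/342.2 = 0.559906
Material balance + equilibrium reduce to Σ zᵢ(Kᵢ−1)/(1+ψ(Kᵢ−1)) = 0.
Feasibility: ΣzᵢKᵢ = 1.0427, Σzᵢ/Kᵢ = 1.1183 — both > 1, two phases present.
Iterate (Newton) starting at ψ = 0.5:
  ψ = 0.5000: g = -0.03657, g' = -0.1460 → ψ = 0.2495
  ψ = 0.2495: g = 0.00050, g' = -0.1538 → ψ = 0.2528
Converged at ψ = 0.2528.
Compositions from xᵢ = zᵢ/(1+ψ(Kᵢ−1)), yᵢ = Kᵢxᵢ:
  1: x = 0.1096, y = 0.2198
  2: x = 0.5942, y = 0.6144
  3: x = 0.2961, y = 0.1658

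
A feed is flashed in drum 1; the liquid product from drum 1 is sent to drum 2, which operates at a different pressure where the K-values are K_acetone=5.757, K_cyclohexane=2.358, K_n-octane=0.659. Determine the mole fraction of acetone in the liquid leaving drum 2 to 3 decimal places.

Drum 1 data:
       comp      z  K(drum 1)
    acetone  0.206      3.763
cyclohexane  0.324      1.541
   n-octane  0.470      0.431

x_acetone (drum 2) = 0.021

Drum 1:
Material balance + equilibrium reduce to Σ zᵢ(Kᵢ−1)/(1+ψ₁(Kᵢ−1)) = 0.
Feasibility: ΣzᵢKᵢ = 1.477, Σzᵢ/Kᵢ = 1.355 — both > 1, two phases present.
Iterate (Newton) starting at ψ₁ = 0.5:
  ψ₁ = 0.500: g = 0.0032, g' = -0.633 → ψ₁ = 0.505
Converged at ψ₁ = 0.505.
Drum-1 compositions:
  acetone: x = 0.086, y = 0.324
  cyclohexane: x = 0.254, y = 0.392
  n-octane: x = 0.660, y = 0.284
Drum-2 feed = drum-1 liquid: z₂ = (0.0860, 0.2545, 0.6595).
Drum 2:
Let ψ₂ = V/F and solve Σ zᵢ(Kᵢ−1)/(1+ψ₂(Kᵢ−1)) = 0.
g(0) = ΣzᵢKᵢ − 1 = 0.530 and g(1) = 1 − Σzᵢ/Kᵢ = -0.124, so a root lies in (0, 1).
Iterate (Newton) starting at ψ₂ = 0.5:
  ψ₂ = 0.500: g = 0.0558, g' = -0.448 → ψ₂ = 0.624
  ψ₂ = 0.624: g = 0.0043, g' = -0.385 → ψ₂ = 0.636
Converged at ψ₂ = 0.636.
  acetone: x = 0.021, y = 0.123
  cyclohexane: x = 0.137, y = 0.322
  n-octane: x = 0.842, y = 0.555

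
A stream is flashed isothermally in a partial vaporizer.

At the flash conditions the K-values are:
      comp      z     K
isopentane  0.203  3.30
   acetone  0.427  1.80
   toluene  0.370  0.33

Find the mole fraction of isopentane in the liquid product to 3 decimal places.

x_isopentane = 0.084

Iterate (Newton) starting at V/F = 0.5:
  V/F = 0.500: g = 0.0884, g' = -0.747 → V/F = 0.618
  V/F = 0.618: g = -0.0019, g' = -0.789 → V/F = 0.616
Converged at V/F = 0.616.
Compositions from xᵢ = zᵢ/(1+V/F(Kᵢ−1)), yᵢ = Kᵢxᵢ:
  isopentane: x = 0.084, y = 0.277
  acetone: x = 0.286, y = 0.515
  toluene: x = 0.630, y = 0.208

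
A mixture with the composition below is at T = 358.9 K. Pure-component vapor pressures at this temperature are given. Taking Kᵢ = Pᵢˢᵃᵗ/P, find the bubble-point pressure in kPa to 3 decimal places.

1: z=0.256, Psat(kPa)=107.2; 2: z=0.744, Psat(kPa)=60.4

At the bubble point ψ → 0, so ΣzᵢKᵢ = 1 with Kᵢ = Pᵢˢᵃᵗ/P ⇒ P = ΣzᵢPᵢˢᵃᵗ.
P = 0.256·107.2 + 0.744·60.4 = 72.381 kPa

Pbub = 72.381 kPa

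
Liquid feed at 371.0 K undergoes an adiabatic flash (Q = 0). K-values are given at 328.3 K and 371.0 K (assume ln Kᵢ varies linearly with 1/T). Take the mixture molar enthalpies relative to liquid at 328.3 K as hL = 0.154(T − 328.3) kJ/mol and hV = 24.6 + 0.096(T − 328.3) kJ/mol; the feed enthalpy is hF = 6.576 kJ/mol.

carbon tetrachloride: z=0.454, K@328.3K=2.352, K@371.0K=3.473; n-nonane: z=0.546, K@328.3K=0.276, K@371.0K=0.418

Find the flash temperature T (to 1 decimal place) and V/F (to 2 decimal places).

Adiabatic flash: solve Rachford–Rice at each trial T, then check hF = ψ·hV(T) + (1−ψ)·hL(T).
  T = 328.3 K: K = (2.352, 0.276), RR gives ψ = 0.223, H_out = 5.491 kJ/mol
  T = 371.0 K: K = (3.473, 0.418), RR gives ψ = 0.559, H_out = 18.949 kJ/mol
  T = 349.6 K: K = (2.891, 0.344), RR gives ψ = 0.403, H_out = 12.700 kJ/mol
  T = 339.0 K: K = (2.617, 0.309), RR gives ψ = 0.320, H_out = 9.314 kJ/mol
  T = 333.6 K: K = (2.482, 0.292), RR gives ψ = 0.273, H_out = 7.450 kJ/mol
  T = 331.0 K: K = (2.418, 0.284), RR gives ψ = 0.249, H_out = 6.507 kJ/mol
  T = 332.3 K: K = (2.450, 0.288), RR gives ψ = 0.261, H_out = 6.983 kJ/mol
Linear interpolation between T = 331.0 (H_out = 6.507) and T = 332.3 (H_out = 6.983) on hF = 6.576 gives T ≈ 331.2 K, at which ψ = 0.25.

T = 331.2 K, V/F = 0.25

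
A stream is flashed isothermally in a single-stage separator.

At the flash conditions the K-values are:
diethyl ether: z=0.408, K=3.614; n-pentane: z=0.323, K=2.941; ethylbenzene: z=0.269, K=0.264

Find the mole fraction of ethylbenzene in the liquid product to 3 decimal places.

x_ethylbenzene = 0.756

Rachford–Rice: g(ψ) = Σ zᵢ(Kᵢ−1)/(1+ψ(Kᵢ−1)) = 0.
Feasibility: ΣzᵢKᵢ = 2.495, Σzᵢ/Kᵢ = 1.242 — both > 1, two phases present.
Newton–Raphson from ψ = 0.5:
  ψ = 0.500: g = 0.4672, g' = -1.202 → ψ = 0.889
  ψ = 0.889: g = -0.0213, g' = -1.634 → ψ = 0.876
  ψ = 0.876: g = -0.0004, g' = -1.578 → ψ = 0.875
Converged at ψ = 0.875.
Compositions from xᵢ = zᵢ/(1+ψ(Kᵢ−1)), yᵢ = Kᵢxᵢ:
  diethyl ether: x = 0.124, y = 0.448
  n-pentane: x = 0.120, y = 0.352
  ethylbenzene: x = 0.756, y = 0.200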